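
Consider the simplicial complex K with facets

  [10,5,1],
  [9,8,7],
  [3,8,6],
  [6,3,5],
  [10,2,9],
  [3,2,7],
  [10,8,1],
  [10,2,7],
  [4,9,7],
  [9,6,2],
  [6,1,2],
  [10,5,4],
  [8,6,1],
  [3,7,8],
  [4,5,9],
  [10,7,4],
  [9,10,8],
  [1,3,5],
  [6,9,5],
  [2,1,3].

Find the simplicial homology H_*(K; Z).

H_0 = Z,  H_1 = Z ⊕ Z_2,  H_2 = 0.

Take the total order 1 < 2 < 3 < 4 < 5 < 6 < 7 < 8 < 9 < 10 on the vertex set. Then K (dimension 2) consists of the simplices:

  0-simplices (10): [1], [2], [3], [4], [5], [6], [7], [8], [9], [10]
  1-simplices (30): (30 of them)
  2-simplices (20): (20 of them)

Hence C_0 ≅ Z^10, C_1 ≅ Z^30, C_2 ≅ Z^20.

Boundary ∂_1: C_1 → C_0 sends each edge [p,q] (with p < q) to q − p. For instance
  ∂[3,5] = [5] − [3].
As a 10×30 matrix over Z this has rank 9, with invariant factors (1,1,1,1,1,1,1,1,1).

∂_2: C_2 → C_1 acts by ∂[p,q,r] = [q,r] − [p,r] + [p,q]. For instance
  ∂[1,3,5] = [3,5] − [1,5] + [1,3],
  ∂[2,9,10] = [9,10] − [2,10] + [2,9].
This gives a 30×20 integer matrix of rank 20; reducing to Smith normal form yields diagonal entries (1,1,1,1,1,1,1,1,1,1,1,1,1,1,1,1,1,1,1,2).

Now H_k = ker ∂_k / im ∂_{k+1}, so:

  H_0: rank C_0 − rank ∂_1 = 10 − 9 = 1, and the invariant factors of ∂_1 are all 1, so H_0 = Z.
  H_1: rank ker ∂_1 − rank ∂_2 = (30 − 9) − 20 = 1, and ∂_2 has invariant factor 2 > 1, so H_1 = Z ⊕ Z_2.
  H_2: rank ker ∂_2 − rank ∂_3 = (20 − 20) − 0 = 0, and there is no ∂_3, so H_2 = 0.

As a check, the Euler characteristic is 10 − 30 + 20 = 0, which agrees with 1 − 1 + 0 = 0.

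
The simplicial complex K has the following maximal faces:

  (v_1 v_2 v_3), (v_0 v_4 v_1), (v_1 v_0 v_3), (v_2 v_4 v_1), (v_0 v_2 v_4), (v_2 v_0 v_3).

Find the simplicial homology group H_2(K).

We work with the vertex ordering v_0 < v_1 < v_2 < v_3 < v_4. The simplices of K, each written with vertices in increasing order, are:

  0-simplices (5): [v_0], [v_1], [v_2], [v_3], [v_4]
  1-simplices (9): [v_0,v_1], [v_0,v_2], [v_0,v_3], [v_0,v_4], [v_1,v_2], [v_1,v_3], [v_1,v_4], [v_2,v_3], [v_2,v_4]
  2-simplices (6): [v_0,v_1,v_3], [v_0,v_1,v_4], [v_0,v_2,v_3], [v_0,v_2,v_4], [v_1,v_2,v_3], [v_1,v_2,v_4]

Hence C_0 ≅ Z^5, C_1 ≅ Z^9, C_2 ≅ Z^6.

∂_1: C_1 → C_0 sends each edge [p,q] (with p < q) to q − p. For instance
  ∂[v_0,v_4] = [v_4] − [v_0].
The 5×9 boundary matrix has rank 4 and Smith normal form diag(1,1,1,1).

The boundary map ∂_2: C_2 → C_1 sends each 2-simplex [p,q,r] to [q,r] − [p,r] + [p,q]. For instance
  ∂[v_0,v_1,v_3] = [v_1,v_3] − [v_0,v_3] + [v_0,v_1],
  ∂[v_1,v_2,v_3] = [v_2,v_3] − [v_1,v_3] + [v_1,v_2].
This gives a 9×6 integer matrix of rank 5; reducing to Smith normal form yields diagonal entries (1,1,1,1,1).

From H_k ≅ ker(∂_k) / im(∂_{k+1}) we obtain:

  H_2: rank ker ∂_2 − rank ∂_3 = (6 − 5) − 0 = 1, and there is no ∂_3, so H_2 = Z.

(K is a triangulation of the 2-sphere S^2.)

H_2 ≅ Z.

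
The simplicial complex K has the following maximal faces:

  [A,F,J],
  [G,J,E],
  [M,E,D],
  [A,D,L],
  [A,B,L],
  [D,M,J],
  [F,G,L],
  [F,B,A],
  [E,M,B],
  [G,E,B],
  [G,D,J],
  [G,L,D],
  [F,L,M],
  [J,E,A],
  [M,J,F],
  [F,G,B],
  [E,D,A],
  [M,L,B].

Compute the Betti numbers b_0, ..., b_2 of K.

b_0 = 1, b_1 = 1, b_2 = 0.

Order the vertices as A < B < D < E < F < G < J < L < M. Listing each simplex with vertices in this order, K has dimension 2 with simplices:

  0-simplices (9): A, B, D, E, F, G, J, L, M
  1-simplices (27): AB, AD, AE, AF, AJ, AL, BE, BF, BG, BL, BM, DE, DG, DJ, DL, DM, EG, EJ, EM, FG, FJ, FL, FM, GJ, GL, JM, LM
  2-simplices (18): ABF, ABL, ADE, ADL, AEJ, AFJ, BEG, BEM, BFG, BLM, DEM, DGJ, DGL, DJM, EGJ, FGL, FJM, FLM

so the chain groups are C_0 ≅ Z^9, C_1 ≅ Z^27, C_2 ≅ Z^18.

The boundary map ∂_1: C_1 → C_0 sends each edge [p,q] (with p < q) to q − p.
As a 9×27 matrix over Z this has rank 8, with invariant factors (1,1,1,1,1,1,1,1).

∂_2: C_2 → C_1 sends each 2-simplex [p,q,r] to [q,r] − [p,r] + [p,q]. For instance
  ∂FJM = JM − FM + FJ,
  ∂ADE = DE − AE + AD.
This gives a 27×18 integer matrix of rank 18; reducing to Smith normal form yields diagonal entries (1,1,1,1,1,1,1,1,1,1,1,1,1,1,1,1,1,2).

From H_k ≅ ker(∂_k) / im(∂_{k+1}) we obtain:

  H_0: rank C_0 − rank ∂_1 = 9 − 8 = 1, and the invariant factors of ∂_1 are all 1, so H_0 = Z.
  H_1: rank ker ∂_1 − rank ∂_2 = (27 − 8) − 18 = 1, and ∂_2 has invariant factor 2 > 1, so H_1 = Z ⊕ Z/2Z.
  H_2: rank ker ∂_2 − rank ∂_3 = (18 − 18) − 0 = 0, and there is no ∂_3, so H_2 = 0.

As a check, the Euler characteristic is 9 − 27 + 18 = 0, which agrees with 1 − 1 + 0 = 0.
(K is a triangulation of the Klein bottle.)

Hence the Betti numbers are b_0 = 1, b_1 = 1, b_2 = 0.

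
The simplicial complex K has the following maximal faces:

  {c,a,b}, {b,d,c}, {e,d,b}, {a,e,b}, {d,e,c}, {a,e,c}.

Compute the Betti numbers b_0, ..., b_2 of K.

b_0 = 1, b_1 = 0, b_2 = 1.

Order the vertices as a < b < c < d < e. Listing each simplex with vertices in this order, K has dimension 2 with simplices:

  0-simplices (5): a, b, c, d, e
  1-simplices (9): ab, ac, ae, bc, bd, be, cd, ce, de
  2-simplices (6): abc, abe, ace, bcd, bde, cde

giving chain groups C_0 ≅ Z^5, C_1 ≅ Z^9, C_2 ≅ Z^6.

∂_1: C_1 → C_0 is given by ∂[p,q] = [q] − [p]. For instance
  ∂bd = d − b.
The 5×9 boundary matrix has rank 4 and Smith normal form diag(1,1,1,1).

The boundary map ∂_2: C_2 → C_1 acts by ∂[p,q,r] = [q,r] − [p,r] + [p,q]. For instance
  ∂ace = ce − ae + ac,
  ∂cde = de − ce + cd.
The 9×6 boundary matrix has rank 5 and Smith normal form diag(1,1,1,1,1).

From H_k ≅ ker(∂_k) / im(∂_{k+1}) we obtain:

  H_0: rank C_0 − rank ∂_1 = 5 − 4 = 1, and the invariant factors of ∂_1 are all 1, so H_0 = Z.
  H_1: rank ker ∂_1 − rank ∂_2 = (9 − 4) − 5 = 0, and the invariant factors of ∂_2 are all 1, so H_1 = 0.
  H_2: rank ker ∂_2 − rank ∂_3 = (6 − 5) − 0 = 1, and there is no ∂_3, so H_2 = Z.

Hence the Betti numbers are b_0 = 1, b_1 = 0, b_2 = 1.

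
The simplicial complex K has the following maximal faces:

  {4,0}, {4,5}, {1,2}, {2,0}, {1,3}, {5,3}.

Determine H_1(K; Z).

Take the total order 0 < 1 < 2 < 3 < 4 < 5 on the vertex set. Then K (dimension 1) consists of the simplices:

  0-simplices (6): [0], [1], [2], [3], [4], [5]
  1-simplices (6): [0,2], [0,4], [1,2], [1,3], [3,5], [4,5]

giving chain groups C_0 ≅ Z^6, C_1 ≅ Z^6.

∂_1: C_1 → C_0 is given by ∂[p,q] = [q] − [p].
The resulting 6×6 matrix has rank 5, and its Smith normal form has invariant factors (1,1,1,1,1).

Reading off H_k = ker ∂_k / im ∂_{k+1}:

  H_1: rank ker ∂_1 − rank ∂_2 = (6 − 5) − 0 = 1, and there is no ∂_2, so H_1 ≅ Z.

H_1 ≅ Z.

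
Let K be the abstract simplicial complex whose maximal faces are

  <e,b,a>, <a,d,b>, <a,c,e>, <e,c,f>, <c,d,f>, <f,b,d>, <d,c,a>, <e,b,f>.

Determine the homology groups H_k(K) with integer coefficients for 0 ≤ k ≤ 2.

We work with the vertex ordering a < b < c < d < e < f. The simplices of K, each written with vertices in increasing order, are:

  0-simplices (6): a, b, c, d, e, f
  1-simplices (12): ab, ac, ad, ae, bd, be, bf, cd, ce, cf, df, ef
  2-simplices (8): abd, abe, acd, ace, bdf, bef, cdf, cef

so the chain groups are C_0 ≅ Z^6, C_1 ≅ Z^12, C_2 ≅ Z^8.

Boundary ∂_1: C_1 → C_0 sends each edge [p,q] (with p < q) to q − p.
The resulting 6×12 matrix has rank 5, and its Smith normal form has invariant factors (1,1,1,1,1).

Boundary ∂_2: C_2 → C_1 maps a triangle to the signed sum of its edges. For instance
  ∂bdf = df − bf + bd,
  ∂bef = ef − bf + be.
As a 12×8 matrix over Z this has rank 7, with invariant factors (1,1,1,1,1,1,1).

Computing H_k = (kernel of ∂_k) / (image of ∂_{k+1}):

  H_0: rank C_0 − rank ∂_1 = 6 − 5 = 1, and the invariant factors of ∂_1 are all 1, so H_0 = Z.
  H_1: rank ker ∂_1 − rank ∂_2 = (12 − 5) − 7 = 0, and the invariant factors of ∂_2 are all 1, so H_1 = 0.
  H_2: rank ker ∂_2 − rank ∂_3 = (8 − 7) − 0 = 1, and there is no ∂_3, so H_2 = Z.

(K is a triangulation of the 2-sphere S^2.)

H_0 ≅ Z,  H_1 = 0,  H_2 ≅ Z.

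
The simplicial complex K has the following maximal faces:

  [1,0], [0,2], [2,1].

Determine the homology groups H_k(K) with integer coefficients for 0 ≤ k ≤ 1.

Take the total order 0 < 1 < 2 on the vertex set. Then K (dimension 1) consists of the simplices:

  0-simplices (3): [0], [1], [2]
  1-simplices (3): [0,1], [0,2], [1,2]

giving chain groups C_0 ≅ Z^3, C_1 ≅ Z^3.

The boundary map ∂_1: C_1 → C_0 maps an edge to its endpoints' difference, ∂[p,q] = q − p. For instance
  ∂[0,2] = [2] − [0].
This gives a 3×3 integer matrix of rank 2; reducing to Smith normal form yields diagonal entries (1,1).

From H_k ≅ ker(∂_k) / im(∂_{k+1}) we obtain:

  H_0: rank C_0 − rank ∂_1 = 3 − 2 = 1, and the invariant factors of ∂_1 are all 1, so H_0 ≅ Z.
  H_1: rank ker ∂_1 − rank ∂_2 = (3 − 2) − 0 = 1, and there is no ∂_2, so H_1 ≅ Z.

(K is a triangulation of the circle S^1.)

H_0 = Z,  H_1 = Z.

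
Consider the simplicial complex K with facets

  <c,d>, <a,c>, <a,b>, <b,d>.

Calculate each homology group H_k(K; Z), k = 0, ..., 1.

H_0 = Z,  H_1 = Z.

We work with the vertex ordering a < b < c < d. The simplices of K, each written with vertices in increasing order, are:

  0-simplices (4): a, b, c, d
  1-simplices (4): ab, ac, bd, cd

Hence C_0 ≅ Z^4, C_1 ≅ Z^4.

∂_1: C_1 → C_0 maps an edge to its endpoints' difference, ∂[p,q] = q − p. For instance
  ∂ac = c − a.
The resulting 4×4 matrix has rank 3, and its Smith normal form has invariant factors (1,1,1).

Now H_k = ker ∂_k / im ∂_{k+1}, so:

  H_0: rank C_0 − rank ∂_1 = 4 − 3 = 1, and the invariant factors of ∂_1 are all 1, so H_0 = Z.
  H_1: rank ker ∂_1 − rank ∂_2 = (4 − 3) − 0 = 1, and there is no ∂_2, so H_1 = Z.

(K is a triangulation of the circle S^1.)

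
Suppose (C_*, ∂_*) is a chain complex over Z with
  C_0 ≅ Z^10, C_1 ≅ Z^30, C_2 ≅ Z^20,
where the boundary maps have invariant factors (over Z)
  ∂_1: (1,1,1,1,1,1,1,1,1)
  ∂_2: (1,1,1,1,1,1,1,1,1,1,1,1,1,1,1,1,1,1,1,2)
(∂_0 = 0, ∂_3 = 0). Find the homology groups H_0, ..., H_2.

H_0: b_0 = 10 − 0 − 9 = 1; torsion from ∂_1 factors > 1: none. So H_0 ≅ Z.
H_1: b_1 = 30 − 9 − 20 = 1; torsion from ∂_2 factors > 1: [2]. So H_1 ≅ Z ⊕ Z/2.
H_2: b_2 = 20 − 20 − 0 = 0; torsion from ∂_3 factors > 1: none. So H_2 ≅ 0.

H_0 ≅ Z,  H_1 ≅ Z ⊕ Z/2,  H_2 = 0.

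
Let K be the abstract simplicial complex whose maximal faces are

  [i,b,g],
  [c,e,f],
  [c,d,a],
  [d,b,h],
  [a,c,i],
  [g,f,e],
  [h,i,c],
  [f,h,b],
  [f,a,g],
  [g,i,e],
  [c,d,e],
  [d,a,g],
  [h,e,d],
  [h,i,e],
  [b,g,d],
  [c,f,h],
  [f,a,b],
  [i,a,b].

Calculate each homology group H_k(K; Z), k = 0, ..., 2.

H_0 = Z,  H_1 = Z ⊕ Z/2Z,  H_2 = 0.

Take the total order a < b < c < d < e < f < g < h < i on the vertex set. Then K (dimension 2) consists of the simplices:

  0-simplices (9): a, b, c, d, e, f, g, h, i
  1-simplices (27): ab, ac, ad, af, ag, ai, bd, bf, bg, bh, bi, cd, ce, cf, ch, ci, de, dg, dh, ef, eg, eh, ei, fg, fh, gi, hi
  2-simplices (18): abf, abi, acd, aci, adg, afg, bdg, bdh, bfh, bgi, cde, cef, cfh, chi, deh, efg, egi, ehi

so the chain groups are C_0 ≅ Z^9, C_1 ≅ Z^27, C_2 ≅ Z^18.

∂_1: C_1 → C_0 maps an edge to its endpoints' difference, ∂[p,q] = q − p. For instance
  ∂fh = h − f.
The 9×27 boundary matrix has rank 8 and Smith normal form diag(1,1,1,1,1,1,1,1).

∂_2: C_2 → C_1 maps a triangle to the signed sum of its edges. For instance
  ∂acd = cd − ad + ac,
  ∂cde = de − ce + cd.
The resulting 27×18 matrix has rank 18, and its Smith normal form has invariant factors (1,1,1,1,1,1,1,1,1,1,1,1,1,1,1,1,1,2).

Computing H_k = (kernel of ∂_k) / (image of ∂_{k+1}):

  H_0: rank C_0 − rank ∂_1 = 9 − 8 = 1, and the invariant factors of ∂_1 are all 1, so H_0 ≅ Z.
  H_1: rank ker ∂_1 − rank ∂_2 = (27 − 8) − 18 = 1, and ∂_2 has invariant factor 2 > 1, so H_1 ≅ Z ⊕ Z/2Z.
  H_2: rank ker ∂_2 − rank ∂_3 = (18 − 18) − 0 = 0, and there is no ∂_3, so H_2 ≅ 0.

As a check, the Euler characteristic is 9 − 27 + 18 = 0, which agrees with 1 − 1 + 0 = 0.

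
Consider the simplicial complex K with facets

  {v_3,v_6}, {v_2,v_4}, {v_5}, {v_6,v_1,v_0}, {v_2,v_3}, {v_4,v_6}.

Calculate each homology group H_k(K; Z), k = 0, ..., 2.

Fix the vertex order v_0 < v_1 < v_2 < v_3 < v_4 < v_5 < v_6 and write every simplex with vertices in increasing order. Then dim K = 2 and the simplices of K are:

  0-simplices (7): [v_0], [v_1], [v_2], [v_3], [v_4], [v_5], [v_6]
  1-simplices (7): [v_0,v_1], [v_0,v_6], [v_1,v_6], [v_2,v_3], [v_2,v_4], [v_3,v_6], [v_4,v_6]
  2-simplices (1): [v_0,v_1,v_6]

Hence C_0 ≅ Z^7, C_1 ≅ Z^7, C_2 ≅ Z^1.

Boundary ∂_1: C_1 → C_0 maps an edge to its endpoints' difference, ∂[p,q] = q − p. For instance
  ∂[v_0,v_1] = [v_1] − [v_0].
The resulting 7×7 matrix has rank 5, and its Smith normal form has invariant factors (1,1,1,1,1).

The boundary map ∂_2: C_2 → C_1 maps a triangle to the signed sum of its edges. For instance
  ∂[v_0,v_1,v_6] = [v_1,v_6] − [v_0,v_6] + [v_0,v_1].
This gives a 7×1 integer matrix of rank 1; reducing to Smith normal form yields diagonal entries (1).

Reading off H_k = ker ∂_k / im ∂_{k+1}:

  H_0: rank C_0 − rank ∂_1 = 7 − 5 = 2, and the invariant factors of ∂_1 are all 1, so H_0 ≅ Z^2.
  H_1: rank ker ∂_1 − rank ∂_2 = (7 − 5) − 1 = 1, and the invariant factors of ∂_2 are all 1, so H_1 ≅ Z.
  H_2: rank ker ∂_2 − rank ∂_3 = (1 − 1) − 0 = 0, and there is no ∂_3, so H_2 ≅ 0.

H_0 ≅ Z^2,  H_1 ≅ Z,  H_2 = 0.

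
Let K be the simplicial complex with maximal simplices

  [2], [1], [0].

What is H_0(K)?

H_0 ≅ Z^3.

K has 3 vertices.
rank ∂_0 = 0, rank ∂_1 = 0 ⇒ b_0 = 3 − 0 − 0 = 3. So H_0 = Z^3.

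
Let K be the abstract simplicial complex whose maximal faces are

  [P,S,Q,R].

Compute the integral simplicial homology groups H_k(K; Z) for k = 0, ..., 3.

H_0 ≅ Z,  H_1 = 0,  H_2 = 0,  H_3 = 0.

K has 4 vertices, 6 edges, 4 triangles, 1 3-simplex.
rank ∂_0 = 0, rank ∂_1 = 3 ⇒ b_0 = 4 − 0 − 3 = 1; all invariant factors of ∂_1 are 1 so no torsion. So H_0 ≅ Z.
rank ∂_1 = 3, rank ∂_2 = 3 ⇒ b_1 = 6 − 3 − 3 = 0; all invariant factors of ∂_2 are 1 so no torsion. So H_1 ≅ 0.
rank ∂_2 = 3, rank ∂_3 = 1 ⇒ b_2 = 4 − 3 − 1 = 0; all invariant factors of ∂_3 are 1 so no torsion. So H_2 ≅ 0.
rank ∂_3 = 1, rank ∂_4 = 0 ⇒ b_3 = 1 − 1 − 0 = 0. So H_3 ≅ 0.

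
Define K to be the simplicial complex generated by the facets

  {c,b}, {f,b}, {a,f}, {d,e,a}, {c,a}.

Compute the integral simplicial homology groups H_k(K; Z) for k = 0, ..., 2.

H_0 = Z,  H_1 = Z,  H_2 = 0.

Take the total order a < b < c < d < e < f on the vertex set. Then K (dimension 2) consists of the simplices:

  0-simplices (6): a, b, c, d, e, f
  1-simplices (7): ac, ad, ae, af, bc, bf, de
  2-simplices (1): ade

Hence C_0 ≅ Z^6, C_1 ≅ Z^7, C_2 ≅ Z^1.

∂_1: C_1 → C_0 maps an edge to its endpoints' difference, ∂[p,q] = q − p. For instance
  ∂ae = e − a.
This gives a 6×7 integer matrix of rank 5; reducing to Smith normal form yields diagonal entries (1,1,1,1,1).

The boundary map ∂_2: C_2 → C_1 maps a triangle to the signed sum of its edges. For instance
  ∂ade = de − ae + ad.
The 7×1 boundary matrix has rank 1 and Smith normal form diag(1).

From H_k ≅ ker(∂_k) / im(∂_{k+1}) we obtain:

  H_0: rank C_0 − rank ∂_1 = 6 − 5 = 1, and the invariant factors of ∂_1 are all 1, so H_0 ≅ Z.
  H_1: rank ker ∂_1 − rank ∂_2 = (7 − 5) − 1 = 1, and the invariant factors of ∂_2 are all 1, so H_1 ≅ Z.
  H_2: rank ker ∂_2 − rank ∂_3 = (1 − 1) − 0 = 0, and there is no ∂_3, so H_2 ≅ 0.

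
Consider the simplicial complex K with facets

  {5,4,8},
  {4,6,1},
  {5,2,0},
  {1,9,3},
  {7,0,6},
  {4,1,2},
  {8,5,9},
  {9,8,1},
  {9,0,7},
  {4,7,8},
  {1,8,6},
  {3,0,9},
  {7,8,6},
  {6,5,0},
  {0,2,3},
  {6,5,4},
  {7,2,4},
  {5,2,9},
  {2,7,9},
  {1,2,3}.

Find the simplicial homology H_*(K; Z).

K has 10 vertices, 30 edges, 20 triangles.
rank ∂_0 = 0, rank ∂_1 = 9 ⇒ b_0 = 10 − 0 − 9 = 1; all invariant factors of ∂_1 are 1 so no torsion. So H_0 ≅ Z.
rank ∂_1 = 9, rank ∂_2 = 20 ⇒ b_1 = 30 − 9 − 20 = 1; ∂_2 has invariant factor(s) [2] giving torsion. So H_1 ≅ Z × Z/2.
rank ∂_2 = 20, rank ∂_3 = 0 ⇒ b_2 = 20 − 20 − 0 = 0. So H_2 ≅ 0.

H_0 ≅ Z,  H_1 ≅ Z × Z/2,  H_2 = 0.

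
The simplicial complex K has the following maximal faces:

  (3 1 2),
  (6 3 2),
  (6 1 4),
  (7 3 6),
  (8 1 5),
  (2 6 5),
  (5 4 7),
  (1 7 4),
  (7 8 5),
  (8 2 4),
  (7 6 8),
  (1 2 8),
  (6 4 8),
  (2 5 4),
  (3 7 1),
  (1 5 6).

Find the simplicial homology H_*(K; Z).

H_0 ≅ Z,  H_1 ≅ Z^2,  H_2 ≅ Z.

Order the vertices as 1 < 2 < 3 < 4 < 5 < 6 < 7 < 8. Listing each simplex with vertices in this order, K has dimension 2 with simplices:

  0-simplices (8): [1], [2], [3], [4], [5], [6], [7], [8]
  1-simplices (24): (24 of them)
  2-simplices (16): [1,2,3], [1,2,8], [1,3,7], [1,4,6], [1,4,7], [1,5,6], [1,5,8], [2,3,6], [2,4,5], [2,4,8], [2,5,6], [3,6,7], [4,5,7], [4,6,8], [5,7,8], [6,7,8]

giving chain groups C_0 ≅ Z^8, C_1 ≅ Z^24, C_2 ≅ Z^16.

The boundary map ∂_1: C_1 → C_0 sends each edge [p,q] (with p < q) to q − p.
This gives a 8×24 integer matrix of rank 7; reducing to Smith normal form yields diagonal entries (1,1,1,1,1,1,1).

Boundary ∂_2: C_2 → C_1 sends each 2-simplex [p,q,r] to [q,r] − [p,r] + [p,q]. For instance
  ∂[6,7,8] = [7,8] − [6,8] + [6,7],
  ∂[1,2,8] = [2,8] − [1,8] + [1,2].
As a 24×16 matrix over Z this has rank 15, with invariant factors (1,1,1,1,1,1,1,1,1,1,1,1,1,1,1).

Reading off H_k = ker ∂_k / im ∂_{k+1}:

  H_0: rank C_0 − rank ∂_1 = 8 − 7 = 1, and the invariant factors of ∂_1 are all 1, so H_0 ≅ Z.
  H_1: rank ker ∂_1 − rank ∂_2 = (24 − 7) − 15 = 2, and the invariant factors of ∂_2 are all 1, so H_1 ≅ Z^2.
  H_2: rank ker ∂_2 − rank ∂_3 = (16 − 15) − 0 = 1, and there is no ∂_3, so H_2 ≅ Z.

As a check, the Euler characteristic is 8 − 24 + 16 = 0, which agrees with 1 − 2 + 1 = 0.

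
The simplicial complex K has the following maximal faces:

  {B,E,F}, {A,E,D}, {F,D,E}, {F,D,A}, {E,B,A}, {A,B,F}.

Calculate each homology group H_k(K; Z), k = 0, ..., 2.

Order the vertices as A < B < D < E < F. Listing each simplex with vertices in this order, K has dimension 2 with simplices:

  0-simplices (5): A, B, D, E, F
  1-simplices (9): AB, AD, AE, AF, BE, BF, DE, DF, EF
  2-simplices (6): ABE, ABF, ADE, ADF, BEF, DEF

Hence C_0 ≅ Z^5, C_1 ≅ Z^9, C_2 ≅ Z^6.

The boundary map ∂_1: C_1 → C_0 is given by ∂[p,q] = [q] − [p].
As a 5×9 matrix over Z this has rank 4, with invariant factors (1,1,1,1).

Boundary ∂_2: C_2 → C_1 maps a triangle to the signed sum of its edges. For instance
  ∂BEF = EF − BF + BE,
  ∂ABE = BE − AE + AB.
The resulting 9×6 matrix has rank 5, and its Smith normal form has invariant factors (1,1,1,1,1).

Reading off H_k = ker ∂_k / im ∂_{k+1}:

  H_0: rank C_0 − rank ∂_1 = 5 − 4 = 1, and the invariant factors of ∂_1 are all 1, so H_0 ≅ Z.
  H_1: rank ker ∂_1 − rank ∂_2 = (9 − 4) − 5 = 0, and the invariant factors of ∂_2 are all 1, so H_1 ≅ 0.
  H_2: rank ker ∂_2 − rank ∂_3 = (6 − 5) − 0 = 1, and there is no ∂_3, so H_2 ≅ Z.

H_0 ≅ Z,  H_1 = 0,  H_2 ≅ Z.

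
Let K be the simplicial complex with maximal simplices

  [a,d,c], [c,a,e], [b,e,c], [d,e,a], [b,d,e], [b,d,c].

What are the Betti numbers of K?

b_0 = 1, b_1 = 0, b_2 = 1.

Fix the vertex order a < b < c < d < e and write every simplex with vertices in increasing order. Then dim K = 2 and the simplices of K are:

  0-simplices (5): a, b, c, d, e
  1-simplices (9): ac, ad, ae, bc, bd, be, cd, ce, de
  2-simplices (6): acd, ace, ade, bcd, bce, bde

Hence C_0 ≅ Z^5, C_1 ≅ Z^9, C_2 ≅ Z^6.

∂_1: C_1 → C_0 maps an edge to its endpoints' difference, ∂[p,q] = q − p. For instance
  ∂bc = c − b.
As a 5×9 matrix over Z this has rank 4, with invariant factors (1,1,1,1).

∂_2: C_2 → C_1 maps a triangle to the signed sum of its edges. For instance
  ∂ade = de − ae + ad,
  ∂bcd = cd − bd + bc.
The resulting 9×6 matrix has rank 5, and its Smith normal form has invariant factors (1,1,1,1,1).

Now H_k = ker ∂_k / im ∂_{k+1}, so:

  H_0: rank C_0 − rank ∂_1 = 5 − 4 = 1, and the invariant factors of ∂_1 are all 1, so H_0 ≅ Z.
  H_1: rank ker ∂_1 − rank ∂_2 = (9 − 4) − 5 = 0, and the invariant factors of ∂_2 are all 1, so H_1 ≅ 0.
  H_2: rank ker ∂_2 − rank ∂_3 = (6 − 5) − 0 = 1, and there is no ∂_3, so H_2 ≅ Z.

As a check, the Euler characteristic is 5 − 9 + 6 = 2, which agrees with 1 − 0 + 1 = 2.
(K is a triangulation of the 2-sphere S^2.)

Hence the Betti numbers are b_0 = 1, b_1 = 0, b_2 = 1.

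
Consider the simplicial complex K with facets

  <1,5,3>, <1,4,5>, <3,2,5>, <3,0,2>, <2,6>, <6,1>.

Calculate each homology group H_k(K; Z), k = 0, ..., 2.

K has 7 vertices, 11 edges, 4 triangles.
rank ∂_0 = 0, rank ∂_1 = 6 ⇒ b_0 = 7 − 0 − 6 = 1; all invariant factors of ∂_1 are 1 so no torsion. So H_0 = Z.
rank ∂_1 = 6, rank ∂_2 = 4 ⇒ b_1 = 11 − 6 − 4 = 1; all invariant factors of ∂_2 are 1 so no torsion. So H_1 = Z.
rank ∂_2 = 4, rank ∂_3 = 0 ⇒ b_2 = 4 − 4 − 0 = 0. So H_2 = 0.

H_0 = Z,  H_1 = Z,  H_2 = 0.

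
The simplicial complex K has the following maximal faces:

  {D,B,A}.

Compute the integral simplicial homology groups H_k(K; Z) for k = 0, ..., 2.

H_0 ≅ Z,  H_1 = 0,  H_2 = 0.

Fix the vertex order A < B < D and write every simplex with vertices in increasing order. Then dim K = 2 and the simplices of K are:

  0-simplices (3): A, B, D
  1-simplices (3): AB, AD, BD
  2-simplices (1): ABD

giving chain groups C_0 ≅ Z^3, C_1 ≅ Z^3, C_2 ≅ Z^1.

The boundary map ∂_1: C_1 → C_0 maps an edge to its endpoints' difference, ∂[p,q] = q − p. For instance
  ∂BD = D − B.
This gives a 3×3 integer matrix of rank 2; reducing to Smith normal form yields diagonal entries (1,1).

The boundary map ∂_2: C_2 → C_1 sends each 2-simplex [p,q,r] to [q,r] − [p,r] + [p,q]. For instance
  ∂ABD = BD − AD + AB.
As a 3×1 matrix over Z this has rank 1, with invariant factors (1).

Reading off H_k = ker ∂_k / im ∂_{k+1}:

  H_0: rank C_0 − rank ∂_1 = 3 − 2 = 1, and the invariant factors of ∂_1 are all 1, so H_0 = Z.
  H_1: rank ker ∂_1 − rank ∂_2 = (3 − 2) − 1 = 0, and the invariant factors of ∂_2 are all 1, so H_1 = 0.
  H_2: rank ker ∂_2 − rank ∂_3 = (1 − 1) − 0 = 0, and there is no ∂_3, so H_2 = 0.

As a check, the Euler characteristic is 3 − 3 + 1 = 1, which agrees with 1 − 0 + 0 = 1.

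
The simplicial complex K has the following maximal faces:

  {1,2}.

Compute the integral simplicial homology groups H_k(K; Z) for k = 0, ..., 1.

H_0 ≅ Z,  H_1 = 0.

Fix the vertex order 1 < 2 and write every simplex with vertices in increasing order. Then dim K = 1 and the simplices of K are:

  0-simplices (2): [1], [2]
  1-simplices (1): [1,2]

giving chain groups C_0 ≅ Z^2, C_1 ≅ Z^1.

Boundary ∂_1: C_1 → C_0 sends each edge [p,q] (with p < q) to q − p.
The 2×1 boundary matrix has rank 1 and Smith normal form diag(1).

From H_k ≅ ker(∂_k) / im(∂_{k+1}) we obtain:

  H_0: rank C_0 − rank ∂_1 = 2 − 1 = 1, and the invariant factors of ∂_1 are all 1, so H_0 ≅ Z.
  H_1: rank ker ∂_1 − rank ∂_2 = (1 − 1) − 0 = 0, and there is no ∂_2, so H_1 ≅ 0.

As a check, the Euler characteristic is 2 − 1 = 1, which agrees with 1 − 0 = 1.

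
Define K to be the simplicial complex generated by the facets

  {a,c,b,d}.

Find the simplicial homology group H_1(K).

H_1 = 0.

We work with the vertex ordering a < b < c < d. The simplices of K, each written with vertices in increasing order, are:

  0-simplices (4): a, b, c, d
  1-simplices (6): ab, ac, ad, bc, bd, cd
  2-simplices (4): abc, abd, acd, bcd
  3-simplices (1): abcd

Hence C_0 ≅ Z^4, C_1 ≅ Z^6, C_2 ≅ Z^4, C_3 ≅ Z^1.

∂_1: C_1 → C_0 maps an edge to its endpoints' difference, ∂[p,q] = q − p.
This gives a 4×6 integer matrix of rank 3; reducing to Smith normal form yields diagonal entries (1,1,1).

The boundary map ∂_2: C_2 → C_1 sends each 2-simplex [p,q,r] to [q,r] − [p,r] + [p,q]. For instance
  ∂abd = bd − ad + ab,
  ∂abc = bc − ac + ab.
The resulting 6×4 matrix has rank 3, and its Smith normal form has invariant factors (1,1,1).

Boundary ∂_3: C_3 → C_2 sends each 3-simplex σ to the alternating sum Σ_i (−1)^i (σ with its i-th vertex removed). For instance
  ∂abcd = bcd − acd + abd − abc.
This gives a 4×1 integer matrix of rank 1; reducing to Smith normal form yields diagonal entries (1).

Computing H_k = (kernel of ∂_k) / (image of ∂_{k+1}):

  H_1: rank ker ∂_1 − rank ∂_2 = (6 − 3) − 3 = 0, and the invariant factors of ∂_2 are all 1, so H_1 ≅ 0.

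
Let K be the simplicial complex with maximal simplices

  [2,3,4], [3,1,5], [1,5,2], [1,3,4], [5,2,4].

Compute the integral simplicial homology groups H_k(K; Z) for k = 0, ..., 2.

Fix the vertex order 1 < 2 < 3 < 4 < 5 and write every simplex with vertices in increasing order. Then dim K = 2 and the simplices of K are:

  0-simplices (5): [1], [2], [3], [4], [5]
  1-simplices (10): [1,2], [1,3], [1,4], [1,5], [2,3], [2,4], [2,5], [3,4], [3,5], [4,5]
  2-simplices (5): [1,2,5], [1,3,4], [1,3,5], [2,3,4], [2,4,5]

Hence C_0 ≅ Z^5, C_1 ≅ Z^10, C_2 ≅ Z^5.

∂_1: C_1 → C_0 is given by ∂[p,q] = [q] − [p]. For instance
  ∂[1,4] = [4] − [1].
The 5×10 boundary matrix has rank 4 and Smith normal form diag(1,1,1,1).

∂_2: C_2 → C_1 sends each 2-simplex [p,q,r] to [q,r] − [p,r] + [p,q]. For instance
  ∂[1,3,5] = [3,5] − [1,5] + [1,3],
  ∂[1,2,5] = [2,5] − [1,5] + [1,2].
As a 10×5 matrix over Z this has rank 5, with invariant factors (1,1,1,1,1).

Reading off H_k = ker ∂_k / im ∂_{k+1}:

  H_0: rank C_0 − rank ∂_1 = 5 − 4 = 1, and the invariant factors of ∂_1 are all 1, so H_0 ≅ Z.
  H_1: rank ker ∂_1 − rank ∂_2 = (10 − 4) − 5 = 1, and the invariant factors of ∂_2 are all 1, so H_1 ≅ Z.
  H_2: rank ker ∂_2 − rank ∂_3 = (5 − 5) − 0 = 0, and there is no ∂_3, so H_2 ≅ 0.

As a check, the Euler characteristic is 5 − 10 + 5 = 0, which agrees with 1 − 1 + 0 = 0.

H_0 = Z,  H_1 = Z,  H_2 = 0.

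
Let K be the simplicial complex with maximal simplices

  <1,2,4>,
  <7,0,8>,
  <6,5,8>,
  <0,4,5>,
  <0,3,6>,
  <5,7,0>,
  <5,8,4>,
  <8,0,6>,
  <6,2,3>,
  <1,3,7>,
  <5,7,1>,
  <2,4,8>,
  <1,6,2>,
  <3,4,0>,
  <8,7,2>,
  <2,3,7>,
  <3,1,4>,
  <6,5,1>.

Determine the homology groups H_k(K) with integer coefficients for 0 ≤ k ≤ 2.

H_0 ≅ Z,  H_1 ≅ Z × Z/2,  H_2 = 0.

Order the vertices as 0 < 1 < 2 < 3 < 4 < 5 < 6 < 7 < 8. Listing each simplex with vertices in this order, K has dimension 2 with simplices:

  0-simplices (9): [0], [1], [2], [3], [4], [5], [6], [7], [8]
  1-simplices (27): (27 of them)
  2-simplices (18): [0,3,4], [0,3,6], [0,4,5], [0,5,7], [0,6,8], [0,7,8], [1,2,4], [1,2,6], [1,3,4], [1,3,7], [1,5,6], [1,5,7], [2,3,6], [2,3,7], [2,4,8], [2,7,8], [4,5,8], [5,6,8]

so the chain groups are C_0 ≅ Z^9, C_1 ≅ Z^27, C_2 ≅ Z^18.

∂_1: C_1 → C_0 is given by ∂[p,q] = [q] − [p]. For instance
  ∂[2,4] = [4] − [2].
As a 9×27 matrix over Z this has rank 8, with invariant factors (1,1,1,1,1,1,1,1).

∂_2: C_2 → C_1 acts by ∂[p,q,r] = [q,r] − [p,r] + [p,q]. For instance
  ∂[2,3,7] = [3,7] − [2,7] + [2,3],
  ∂[1,3,4] = [3,4] − [1,4] + [1,3].
As a 27×18 matrix over Z this has rank 18, with invariant factors (1,1,1,1,1,1,1,1,1,1,1,1,1,1,1,1,1,2).

From H_k ≅ ker(∂_k) / im(∂_{k+1}) we obtain:

  H_0: rank C_0 − rank ∂_1 = 9 − 8 = 1, and the invariant factors of ∂_1 are all 1, so H_0 ≅ Z.
  H_1: rank ker ∂_1 − rank ∂_2 = (27 − 8) − 18 = 1, and ∂_2 has invariant factor 2 > 1, so H_1 ≅ Z × Z/2.
  H_2: rank ker ∂_2 − rank ∂_3 = (18 − 18) − 0 = 0, and there is no ∂_3, so H_2 ≅ 0.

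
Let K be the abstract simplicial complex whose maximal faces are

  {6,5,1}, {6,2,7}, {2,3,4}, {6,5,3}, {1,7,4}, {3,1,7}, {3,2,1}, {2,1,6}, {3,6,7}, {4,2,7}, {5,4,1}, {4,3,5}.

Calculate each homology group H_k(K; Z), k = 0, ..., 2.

H_0 ≅ Z,  H_1 ≅ Z/2,  H_2 = 0.

Order the vertices as 1 < 2 < 3 < 4 < 5 < 6 < 7. Listing each simplex with vertices in this order, K has dimension 2 with simplices:

  0-simplices (7): [1], [2], [3], [4], [5], [6], [7]
  1-simplices (18): [1,2], [1,3], [1,4], [1,5], [1,6], [1,7], [2,3], [2,4], [2,6], [2,7], [3,4], [3,5], [3,6], [3,7], [4,5], [4,7], [5,6], [6,7]
  2-simplices (12): [1,2,3], [1,2,6], [1,3,7], [1,4,5], [1,4,7], [1,5,6], [2,3,4], [2,4,7], [2,6,7], [3,4,5], [3,5,6], [3,6,7]

Hence C_0 ≅ Z^7, C_1 ≅ Z^18, C_2 ≅ Z^12.

The boundary map ∂_1: C_1 → C_0 sends each edge [p,q] (with p < q) to q − p. For instance
  ∂[1,2] = [2] − [1].
The 7×18 boundary matrix has rank 6 and Smith normal form diag(1,1,1,1,1,1).

The boundary map ∂_2: C_2 → C_1 sends each 2-simplex [p,q,r] to [q,r] − [p,r] + [p,q]. For instance
  ∂[3,4,5] = [4,5] − [3,5] + [3,4],
  ∂[3,6,7] = [6,7] − [3,7] + [3,6].
The 18×12 boundary matrix has rank 12 and Smith normal form diag(1,1,1,1,1,1,1,1,1,1,1,2).

Reading off H_k = ker ∂_k / im ∂_{k+1}:

  H_0: rank C_0 − rank ∂_1 = 7 − 6 = 1, and the invariant factors of ∂_1 are all 1, so H_0 ≅ Z.
  H_1: rank ker ∂_1 − rank ∂_2 = (18 − 6) − 12 = 0, and ∂_2 has invariant factor 2 > 1, so H_1 ≅ Z/2.
  H_2: rank ker ∂_2 − rank ∂_3 = (12 − 12) − 0 = 0, and there is no ∂_3, so H_2 ≅ 0.

As a check, the Euler characteristic is 7 − 18 + 12 = 1, which agrees with 1 − 0 + 0 = 1.
(K is a triangulation of the real projective plane RP^2.)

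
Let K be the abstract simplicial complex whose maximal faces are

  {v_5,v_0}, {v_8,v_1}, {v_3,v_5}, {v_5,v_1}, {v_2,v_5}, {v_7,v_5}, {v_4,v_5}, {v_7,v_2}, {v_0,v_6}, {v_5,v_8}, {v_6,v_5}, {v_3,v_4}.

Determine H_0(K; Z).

H_0 ≅ Z.

We work with the vertex ordering v_0 < v_1 < v_2 < v_3 < v_4 < v_5 < v_6 < v_7 < v_8. The simplices of K, each written with vertices in increasing order, are:

  0-simplices (9): [v_0], [v_1], [v_2], [v_3], [v_4], [v_5], [v_6], [v_7], [v_8]
  1-simplices (12): [v_0,v_5], [v_0,v_6], [v_1,v_5], [v_1,v_8], [v_2,v_5], [v_2,v_7], [v_3,v_4], [v_3,v_5], [v_4,v_5], [v_5,v_6], [v_5,v_7], [v_5,v_8]

so the chain groups are C_0 ≅ Z^9, C_1 ≅ Z^12.

∂_1: C_1 → C_0 is given by ∂[p,q] = [q] − [p]. For instance
  ∂[v_3,v_5] = [v_5] − [v_3].
This gives a 9×12 integer matrix of rank 8; reducing to Smith normal form yields diagonal entries (1,1,1,1,1,1,1,1).

From H_k ≅ ker(∂_k) / im(∂_{k+1}) we obtain:

  H_0: rank C_0 − rank ∂_1 = 9 − 8 = 1, and the invariant factors of ∂_1 are all 1, so H_0 ≅ Z.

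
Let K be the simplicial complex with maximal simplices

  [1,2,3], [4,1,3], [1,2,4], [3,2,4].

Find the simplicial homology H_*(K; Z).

H_0 = Z,  H_1 = 0,  H_2 = Z.

Order the vertices as 1 < 2 < 3 < 4. Listing each simplex with vertices in this order, K has dimension 2 with simplices:

  0-simplices (4): [1], [2], [3], [4]
  1-simplices (6): [1,2], [1,3], [1,4], [2,3], [2,4], [3,4]
  2-simplices (4): [1,2,3], [1,2,4], [1,3,4], [2,3,4]

so the chain groups are C_0 ≅ Z^4, C_1 ≅ Z^6, C_2 ≅ Z^4.

The boundary map ∂_1: C_1 → C_0 maps an edge to its endpoints' difference, ∂[p,q] = q − p.
The 4×6 boundary matrix has rank 3 and Smith normal form diag(1,1,1).

Boundary ∂_2: C_2 → C_1 acts by ∂[p,q,r] = [q,r] − [p,r] + [p,q]. For instance
  ∂[1,2,3] = [2,3] − [1,3] + [1,2],
  ∂[2,3,4] = [3,4] − [2,4] + [2,3].
This gives a 6×4 integer matrix of rank 3; reducing to Smith normal form yields diagonal entries (1,1,1).

Computing H_k = (kernel of ∂_k) / (image of ∂_{k+1}):

  H_0: rank C_0 − rank ∂_1 = 4 − 3 = 1, and the invariant factors of ∂_1 are all 1, so H_0 ≅ Z.
  H_1: rank ker ∂_1 − rank ∂_2 = (6 − 3) − 3 = 0, and the invariant factors of ∂_2 are all 1, so H_1 ≅ 0.
  H_2: rank ker ∂_2 − rank ∂_3 = (4 − 3) − 0 = 1, and there is no ∂_3, so H_2 ≅ Z.

As a check, the Euler characteristic is 4 − 6 + 4 = 2, which agrees with 1 − 0 + 1 = 2.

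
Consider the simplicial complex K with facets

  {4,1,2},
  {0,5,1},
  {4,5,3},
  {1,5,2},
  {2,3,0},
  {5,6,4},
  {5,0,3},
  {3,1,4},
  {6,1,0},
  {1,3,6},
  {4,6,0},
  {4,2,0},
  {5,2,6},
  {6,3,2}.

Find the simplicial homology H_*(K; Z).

H_0 = Z,  H_1 = Z^2,  H_2 = Z.

We work with the vertex ordering 0 < 1 < 2 < 3 < 4 < 5 < 6. The simplices of K, each written with vertices in increasing order, are:

  0-simplices (7): [0], [1], [2], [3], [4], [5], [6]
  1-simplices (21): [0,1], [0,2], [0,3], [0,4], [0,5], [0,6], [1,2], [1,3], [1,4], [1,5], [1,6], [2,3], [2,4], [2,5], [2,6], [3,4], [3,5], [3,6], [4,5], [4,6], [5,6]
  2-simplices (14): [0,1,5], [0,1,6], [0,2,3], [0,2,4], [0,3,5], [0,4,6], [1,2,4], [1,2,5], [1,3,4], [1,3,6], [2,3,6], [2,5,6], [3,4,5], [4,5,6]

giving chain groups C_0 ≅ Z^7, C_1 ≅ Z^21, C_2 ≅ Z^14.

The boundary map ∂_1: C_1 → C_0 maps an edge to its endpoints' difference, ∂[p,q] = q − p. For instance
  ∂[2,4] = [4] − [2].
The 7×21 boundary matrix has rank 6 and Smith normal form diag(1,1,1,1,1,1).

The boundary map ∂_2: C_2 → C_1 sends each 2-simplex [p,q,r] to [q,r] − [p,r] + [p,q]. For instance
  ∂[0,1,5] = [1,5] − [0,5] + [0,1],
  ∂[0,1,6] = [1,6] − [0,6] + [0,1].
This gives a 21×14 integer matrix of rank 13; reducing to Smith normal form yields diagonal entries (1,1,1,1,1,1,1,1,1,1,1,1,1).

Now H_k = ker ∂_k / im ∂_{k+1}, so:

  H_0: rank C_0 − rank ∂_1 = 7 − 6 = 1, and the invariant factors of ∂_1 are all 1, so H_0 ≅ Z.
  H_1: rank ker ∂_1 − rank ∂_2 = (21 − 6) − 13 = 2, and the invariant factors of ∂_2 are all 1, so H_1 ≅ Z^2.
  H_2: rank ker ∂_2 − rank ∂_3 = (14 − 13) − 0 = 1, and there is no ∂_3, so H_2 ≅ Z.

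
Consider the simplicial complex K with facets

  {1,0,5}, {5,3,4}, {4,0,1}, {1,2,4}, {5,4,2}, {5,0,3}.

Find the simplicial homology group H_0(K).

Fix the vertex order 0 < 1 < 2 < 3 < 4 < 5 and write every simplex with vertices in increasing order. Then dim K = 2 and the simplices of K are:

  0-simplices (6): [0], [1], [2], [3], [4], [5]
  1-simplices (12): [0,1], [0,3], [0,4], [0,5], [1,2], [1,4], [1,5], [2,4], [2,5], [3,4], [3,5], [4,5]
  2-simplices (6): [0,1,4], [0,1,5], [0,3,5], [1,2,4], [2,4,5], [3,4,5]

giving chain groups C_0 ≅ Z^6, C_1 ≅ Z^12, C_2 ≅ Z^6.

∂_1: C_1 → C_0 sends each edge [p,q] (with p < q) to q − p. For instance
  ∂[2,4] = [4] − [2].
As a 6×12 matrix over Z this has rank 5, with invariant factors (1,1,1,1,1).

The boundary map ∂_2: C_2 → C_1 acts by ∂[p,q,r] = [q,r] − [p,r] + [p,q]. For instance
  ∂[0,1,4] = [1,4] − [0,4] + [0,1],
  ∂[1,2,4] = [2,4] − [1,4] + [1,2].
This gives a 12×6 integer matrix of rank 6; reducing to Smith normal form yields diagonal entries (1,1,1,1,1,1).

Computing H_k = (kernel of ∂_k) / (image of ∂_{k+1}):

  H_0: rank C_0 − rank ∂_1 = 6 − 5 = 1, and the invariant factors of ∂_1 are all 1, so H_0 ≅ Z.

H_0 ≅ Z.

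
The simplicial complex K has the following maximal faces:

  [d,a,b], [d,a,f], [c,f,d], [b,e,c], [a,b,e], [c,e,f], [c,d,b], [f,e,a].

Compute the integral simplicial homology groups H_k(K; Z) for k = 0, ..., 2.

K has 6 vertices, 12 edges, 8 triangles.
rank ∂_0 = 0, rank ∂_1 = 5 ⇒ b_0 = 6 − 0 − 5 = 1; all invariant factors of ∂_1 are 1 so no torsion. So H_0 ≅ Z.
rank ∂_1 = 5, rank ∂_2 = 7 ⇒ b_1 = 12 − 5 − 7 = 0; all invariant factors of ∂_2 are 1 so no torsion. So H_1 ≅ 0.
rank ∂_2 = 7, rank ∂_3 = 0 ⇒ b_2 = 8 − 7 − 0 = 1. So H_2 ≅ Z.

H_0 ≅ Z,  H_1 = 0,  H_2 ≅ Z.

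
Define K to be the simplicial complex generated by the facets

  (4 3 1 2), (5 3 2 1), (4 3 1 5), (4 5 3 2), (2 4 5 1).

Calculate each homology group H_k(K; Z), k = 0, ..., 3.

Fix the vertex order 1 < 2 < 3 < 4 < 5 and write every simplex with vertices in increasing order. Then dim K = 3 and the simplices of K are:

  0-simplices (5): [1], [2], [3], [4], [5]
  1-simplices (10): [1,2], [1,3], [1,4], [1,5], [2,3], [2,4], [2,5], [3,4], [3,5], [4,5]
  2-simplices (10): [1,2,3], [1,2,4], [1,2,5], [1,3,4], [1,3,5], [1,4,5], [2,3,4], [2,3,5], [2,4,5], [3,4,5]
  3-simplices (5): [1,2,3,4], [1,2,3,5], [1,2,4,5], [1,3,4,5], [2,3,4,5]

giving chain groups C_0 ≅ Z^5, C_1 ≅ Z^10, C_2 ≅ Z^10, C_3 ≅ Z^5.

The boundary map ∂_1: C_1 → C_0 sends each edge [p,q] (with p < q) to q − p.
This gives a 5×10 integer matrix of rank 4; reducing to Smith normal form yields diagonal entries (1,1,1,1).

The boundary map ∂_2: C_2 → C_1 acts by ∂[p,q,r] = [q,r] − [p,r] + [p,q]. For instance
  ∂[1,4,5] = [4,5] − [1,5] + [1,4],
  ∂[1,3,5] = [3,5] − [1,5] + [1,3].
The resulting 10×10 matrix has rank 6, and its Smith normal form has invariant factors (1,1,1,1,1,1).

∂_3: C_3 → C_2 sends each 3-simplex σ to the alternating sum Σ_i (−1)^i (σ with its i-th vertex removed). For instance
  ∂[1,2,3,5] = [2,3,5] − [1,3,5] + [1,2,5] − [1,2,3],
  ∂[2,3,4,5] = [3,4,5] − [2,4,5] + [2,3,5] − [2,3,4].
This gives a 10×5 integer matrix of rank 4; reducing to Smith normal form yields diagonal entries (1,1,1,1).

Reading off H_k = ker ∂_k / im ∂_{k+1}:

  H_0: rank C_0 − rank ∂_1 = 5 − 4 = 1, and the invariant factors of ∂_1 are all 1, so H_0 = Z.
  H_1: rank ker ∂_1 − rank ∂_2 = (10 − 4) − 6 = 0, and the invariant factors of ∂_2 are all 1, so H_1 = 0.
  H_2: rank ker ∂_2 − rank ∂_3 = (10 − 6) − 4 = 0, and the invariant factors of ∂_3 are all 1, so H_2 = 0.
  H_3: rank ker ∂_3 − rank ∂_4 = (5 − 4) − 0 = 1, and there is no ∂_4, so H_3 = Z.

(K is a triangulation of the 3-sphere S^3.)

H_0 = Z,  H_1 = 0,  H_2 = 0,  H_3 = Z.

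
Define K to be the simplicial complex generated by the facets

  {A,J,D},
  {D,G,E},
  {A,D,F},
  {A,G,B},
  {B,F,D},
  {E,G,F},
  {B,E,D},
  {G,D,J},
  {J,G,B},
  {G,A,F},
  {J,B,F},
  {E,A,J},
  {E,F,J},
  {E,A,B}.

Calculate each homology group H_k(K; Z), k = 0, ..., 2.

We work with the vertex ordering A < B < D < E < F < G < J. The simplices of K, each written with vertices in increasing order, are:

  0-simplices (7): A, B, D, E, F, G, J
  1-simplices (21): AB, AD, AE, AF, AG, AJ, BD, BE, BF, BG, BJ, DE, DF, DG, DJ, EF, EG, EJ, FG, FJ, GJ
  2-simplices (14): ABE, ABG, ADF, ADJ, AEJ, AFG, BDE, BDF, BFJ, BGJ, DEG, DGJ, EFG, EFJ

so the chain groups are C_0 ≅ Z^7, C_1 ≅ Z^21, C_2 ≅ Z^14.

The boundary map ∂_1: C_1 → C_0 maps an edge to its endpoints' difference, ∂[p,q] = q − p. For instance
  ∂EJ = J − E.
This gives a 7×21 integer matrix of rank 6; reducing to Smith normal form yields diagonal entries (1,1,1,1,1,1).

The boundary map ∂_2: C_2 → C_1 sends each 2-simplex [p,q,r] to [q,r] − [p,r] + [p,q]. For instance
  ∂ADF = DF − AF + AD,
  ∂ADJ = DJ − AJ + AD.
The 21×14 boundary matrix has rank 13 and Smith normal form diag(1,1,1,1,1,1,1,1,1,1,1,1,1).

Computing H_k = (kernel of ∂_k) / (image of ∂_{k+1}):

  H_0: rank C_0 − rank ∂_1 = 7 − 6 = 1, and the invariant factors of ∂_1 are all 1, so H_0 = Z.
  H_1: rank ker ∂_1 − rank ∂_2 = (21 − 6) − 13 = 2, and the invariant factors of ∂_2 are all 1, so H_1 = Z^2.
  H_2: rank ker ∂_2 − rank ∂_3 = (14 − 13) − 0 = 1, and there is no ∂_3, so H_2 = Z.

As a check, the Euler characteristic is 7 − 21 + 14 = 0, which agrees with 1 − 2 + 1 = 0.

H_0 = Z,  H_1 = Z^2,  H_2 = Z.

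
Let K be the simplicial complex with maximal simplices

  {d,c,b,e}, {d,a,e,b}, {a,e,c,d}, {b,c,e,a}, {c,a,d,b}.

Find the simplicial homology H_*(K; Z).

We work with the vertex ordering a < b < c < d < e. The simplices of K, each written with vertices in increasing order, are:

  0-simplices (5): a, b, c, d, e
  1-simplices (10): ab, ac, ad, ae, bc, bd, be, cd, ce, de
  2-simplices (10): abc, abd, abe, acd, ace, ade, bcd, bce, bde, cde
  3-simplices (5): abcd, abce, abde, acde, bcde

Hence C_0 ≅ Z^5, C_1 ≅ Z^10, C_2 ≅ Z^10, C_3 ≅ Z^5.

∂_1: C_1 → C_0 maps an edge to its endpoints' difference, ∂[p,q] = q − p. For instance
  ∂ac = c − a.
The resulting 5×10 matrix has rank 4, and its Smith normal form has invariant factors (1,1,1,1).

∂_2: C_2 → C_1 sends each 2-simplex [p,q,r] to [q,r] − [p,r] + [p,q]. For instance
  ∂abe = be − ae + ab,
  ∂acd = cd − ad + ac.
The 10×10 boundary matrix has rank 6 and Smith normal form diag(1,1,1,1,1,1).

Boundary ∂_3: C_3 → C_2 sends each 3-simplex σ to the alternating sum Σ_i (−1)^i (σ with its i-th vertex removed). For instance
  ∂abde = bde − ade + abe − abd,
  ∂bcde = cde − bde + bce − bcd.
This gives a 10×5 integer matrix of rank 4; reducing to Smith normal form yields diagonal entries (1,1,1,1).

Computing H_k = (kernel of ∂_k) / (image of ∂_{k+1}):

  H_0: rank C_0 − rank ∂_1 = 5 − 4 = 1, and the invariant factors of ∂_1 are all 1, so H_0 = Z.
  H_1: rank ker ∂_1 − rank ∂_2 = (10 − 4) − 6 = 0, and the invariant factors of ∂_2 are all 1, so H_1 = 0.
  H_2: rank ker ∂_2 − rank ∂_3 = (10 − 6) − 4 = 0, and the invariant factors of ∂_3 are all 1, so H_2 = 0.
  H_3: rank ker ∂_3 − rank ∂_4 = (5 − 4) − 0 = 1, and there is no ∂_4, so H_3 = Z.

H_0 ≅ Z,  H_1 = 0,  H_2 = 0,  H_3 ≅ Z.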